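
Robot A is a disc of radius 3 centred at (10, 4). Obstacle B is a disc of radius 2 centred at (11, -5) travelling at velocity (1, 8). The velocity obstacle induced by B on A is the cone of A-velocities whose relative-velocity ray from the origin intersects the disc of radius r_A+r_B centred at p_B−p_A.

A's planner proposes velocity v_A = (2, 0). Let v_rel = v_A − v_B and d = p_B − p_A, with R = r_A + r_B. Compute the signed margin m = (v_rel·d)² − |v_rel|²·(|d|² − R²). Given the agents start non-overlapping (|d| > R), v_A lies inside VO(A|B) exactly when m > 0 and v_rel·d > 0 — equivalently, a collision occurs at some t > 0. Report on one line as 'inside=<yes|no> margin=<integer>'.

d = (1, -9),  |d|² = 82;  R = 3+2 = 5,  c = 82−5² = 57
v_rel = (1, -8),  |v_rel|² = 65;  v_rel·d = (1)·(1) + (-8)·(-9) = 73
65·t² − 146·t + 57 = 0  ⇒  m = 73² − 65·57 = 1624
m = 1624 > 0,  v_rel·d = 73 > 0  ⇒  inside

inside=yes margin=1624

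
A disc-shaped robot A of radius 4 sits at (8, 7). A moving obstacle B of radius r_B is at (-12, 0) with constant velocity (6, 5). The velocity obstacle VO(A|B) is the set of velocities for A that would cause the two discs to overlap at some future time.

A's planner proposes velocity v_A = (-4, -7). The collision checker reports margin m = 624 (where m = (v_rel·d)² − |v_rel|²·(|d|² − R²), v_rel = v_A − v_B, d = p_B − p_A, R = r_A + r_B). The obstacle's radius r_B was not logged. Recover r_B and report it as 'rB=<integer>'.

m = 624
d = (-20, -7);  v_rel = (-10, -12),  |v_rel|² = 244
v_rel×d = (-10)·(-7) − (-12)·(-20) = -170
since m = R²·244 − (-170)²:  R² = (28900 + 624) / 244 = 121
R = √121 = 11  ⇒  r_B = 11 − 4 = 7

rB=7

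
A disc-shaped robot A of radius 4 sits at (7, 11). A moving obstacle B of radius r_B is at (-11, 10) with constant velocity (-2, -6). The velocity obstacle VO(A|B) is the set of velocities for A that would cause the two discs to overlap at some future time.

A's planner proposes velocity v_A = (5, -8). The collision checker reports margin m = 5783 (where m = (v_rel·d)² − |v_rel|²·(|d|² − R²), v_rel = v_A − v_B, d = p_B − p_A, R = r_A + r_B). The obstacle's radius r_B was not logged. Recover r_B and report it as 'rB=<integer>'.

m = 5783
d = (-18, -1);  v_rel = (7, -2),  |v_rel|² = 53
v_rel×d = (7)·(-1) − (-2)·(-18) = -43
since m = R²·53 − (-43)²:  R² = (1849 + 5783) / 53 = 144
R = √144 = 12  ⇒  r_B = 12 − 4 = 8

rB=8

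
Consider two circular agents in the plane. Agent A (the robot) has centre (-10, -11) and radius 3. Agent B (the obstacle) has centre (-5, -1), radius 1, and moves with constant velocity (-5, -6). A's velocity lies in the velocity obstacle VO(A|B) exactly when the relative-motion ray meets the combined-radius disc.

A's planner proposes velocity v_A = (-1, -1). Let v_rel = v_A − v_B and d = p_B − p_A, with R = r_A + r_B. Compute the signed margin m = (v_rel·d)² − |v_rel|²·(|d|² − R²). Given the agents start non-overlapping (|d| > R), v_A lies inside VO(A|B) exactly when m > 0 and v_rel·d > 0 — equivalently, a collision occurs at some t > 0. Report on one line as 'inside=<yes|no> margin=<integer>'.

d = (5, 10),  |d|² = 125;  R = 3+1 = 4,  c = 125−4² = 109
v_rel = (4, 5),  |v_rel|² = 41;  v_rel·d = (4)·(5) + (5)·(10) = 70
41·t² − 140·t + 109 = 0  ⇒  m = 70² − 41·109 = 431
m = 431 > 0,  v_rel·d = 70 > 0  ⇒  inside

inside=yes margin=431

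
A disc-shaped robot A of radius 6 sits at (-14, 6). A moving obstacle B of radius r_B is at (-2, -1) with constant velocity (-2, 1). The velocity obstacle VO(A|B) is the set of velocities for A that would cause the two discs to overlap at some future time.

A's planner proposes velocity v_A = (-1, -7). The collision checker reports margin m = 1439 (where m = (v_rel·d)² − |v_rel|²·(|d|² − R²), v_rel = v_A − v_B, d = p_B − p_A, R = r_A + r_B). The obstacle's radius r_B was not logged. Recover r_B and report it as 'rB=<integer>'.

m = 1439
d = (12, -7);  v_rel = (1, -8),  |v_rel|² = 65
v_rel×d = (1)·(-7) − (-8)·(12) = 89
since m = R²·65 − 89²:  R² = (7921 + 1439) / 65 = 144
R = √144 = 12  ⇒  r_B = 12 − 6 = 6

rB=6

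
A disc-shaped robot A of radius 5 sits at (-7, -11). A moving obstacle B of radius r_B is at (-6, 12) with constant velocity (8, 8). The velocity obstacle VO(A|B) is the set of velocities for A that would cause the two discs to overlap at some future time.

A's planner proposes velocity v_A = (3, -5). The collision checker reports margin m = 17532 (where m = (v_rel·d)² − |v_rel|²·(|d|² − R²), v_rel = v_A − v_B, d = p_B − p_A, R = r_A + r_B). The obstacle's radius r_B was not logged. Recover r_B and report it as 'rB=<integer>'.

m = 17532
d = (1, 23);  v_rel = (-5, -13),  |v_rel|² = 194
v_rel×d = (-5)·(23) − (-13)·(1) = -102
since m = R²·194 − (-102)²:  R² = (10404 + 17532) / 194 = 144
R = √144 = 12  ⇒  r_B = 12 − 5 = 7

rB=7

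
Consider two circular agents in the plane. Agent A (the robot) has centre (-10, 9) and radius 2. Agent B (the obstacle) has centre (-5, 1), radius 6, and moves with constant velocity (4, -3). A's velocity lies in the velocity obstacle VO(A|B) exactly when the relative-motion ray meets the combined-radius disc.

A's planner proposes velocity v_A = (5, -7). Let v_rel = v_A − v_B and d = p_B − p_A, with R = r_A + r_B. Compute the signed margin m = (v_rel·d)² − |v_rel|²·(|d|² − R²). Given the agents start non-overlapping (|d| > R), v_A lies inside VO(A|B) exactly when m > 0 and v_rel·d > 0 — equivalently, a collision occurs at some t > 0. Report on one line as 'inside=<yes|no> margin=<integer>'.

d = (5, -8),  |d|² = 89;  R = 2+6 = 8,  c = 89−8² = 25
v_rel = (1, -4),  |v_rel|² = 17;  v_rel·d = (1)·(5) + (-4)·(-8) = 37
17·t² − 74·t + 25 = 0  ⇒  m = 37² − 17·25 = 944
m = 944 > 0,  v_rel·d = 37 > 0  ⇒  inside

inside=yes margin=944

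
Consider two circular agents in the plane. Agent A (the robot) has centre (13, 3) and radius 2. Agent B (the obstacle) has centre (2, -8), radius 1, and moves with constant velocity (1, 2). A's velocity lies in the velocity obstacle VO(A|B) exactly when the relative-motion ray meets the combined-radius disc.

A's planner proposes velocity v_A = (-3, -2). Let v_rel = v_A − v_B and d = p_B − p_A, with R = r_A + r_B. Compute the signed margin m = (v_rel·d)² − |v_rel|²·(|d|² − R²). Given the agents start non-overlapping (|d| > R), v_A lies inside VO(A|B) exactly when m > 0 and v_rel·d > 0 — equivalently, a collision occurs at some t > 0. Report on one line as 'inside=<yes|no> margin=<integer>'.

d = (-11, -11),  |d|² = 242;  R = 2+1 = 3,  c = 242−3² = 233
v_rel = (-4, -4),  |v_rel|² = 32;  v_rel·d = (-4)·(-11) + (-4)·(-11) = 88
32·t² − 176·t + 233 = 0  ⇒  m = 88² − 32·233 = 288
m = 288 > 0,  v_rel·d = 88 > 0  ⇒  inside

inside=yes margin=288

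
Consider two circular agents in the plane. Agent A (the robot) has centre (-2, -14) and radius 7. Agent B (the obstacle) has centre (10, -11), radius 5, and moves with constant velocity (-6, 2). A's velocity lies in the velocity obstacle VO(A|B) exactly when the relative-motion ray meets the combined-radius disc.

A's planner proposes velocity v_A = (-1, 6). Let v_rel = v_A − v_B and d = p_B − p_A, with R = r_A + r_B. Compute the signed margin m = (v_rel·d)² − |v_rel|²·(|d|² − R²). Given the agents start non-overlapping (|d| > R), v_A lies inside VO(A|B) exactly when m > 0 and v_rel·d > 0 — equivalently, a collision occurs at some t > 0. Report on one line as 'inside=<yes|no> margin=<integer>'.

d = (12, 3),  |d|² = 153;  R = 7+5 = 12,  c = 153−12² = 9
v_rel = (5, 4),  |v_rel|² = 41;  v_rel·d = (5)·(12) + (4)·(3) = 72
41·t² − 144·t + 9 = 0  ⇒  m = 72² − 41·9 = 4815
m = 4815 > 0,  v_rel·d = 72 > 0  ⇒  inside

inside=yes margin=4815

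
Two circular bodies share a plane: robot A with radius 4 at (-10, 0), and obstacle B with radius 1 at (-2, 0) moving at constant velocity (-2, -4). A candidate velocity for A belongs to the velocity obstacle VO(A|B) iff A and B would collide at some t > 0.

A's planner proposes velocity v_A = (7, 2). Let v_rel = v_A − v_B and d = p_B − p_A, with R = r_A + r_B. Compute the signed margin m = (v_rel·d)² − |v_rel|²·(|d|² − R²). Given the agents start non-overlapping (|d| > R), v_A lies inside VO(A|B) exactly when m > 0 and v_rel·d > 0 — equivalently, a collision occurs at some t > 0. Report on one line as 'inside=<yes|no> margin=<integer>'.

d = (8, 0),  |d|² = 64;  R = 4+1 = 5,  c = 64−5² = 39
v_rel = (9, 6),  |v_rel|² = 117;  v_rel·d = (9)·(8) + (6)·(0) = 72
117·t² − 144·t + 39 = 0  ⇒  m = 72² − 117·39 = 621
m = 621 > 0,  v_rel·d = 72 > 0  ⇒  inside

inside=yes margin=621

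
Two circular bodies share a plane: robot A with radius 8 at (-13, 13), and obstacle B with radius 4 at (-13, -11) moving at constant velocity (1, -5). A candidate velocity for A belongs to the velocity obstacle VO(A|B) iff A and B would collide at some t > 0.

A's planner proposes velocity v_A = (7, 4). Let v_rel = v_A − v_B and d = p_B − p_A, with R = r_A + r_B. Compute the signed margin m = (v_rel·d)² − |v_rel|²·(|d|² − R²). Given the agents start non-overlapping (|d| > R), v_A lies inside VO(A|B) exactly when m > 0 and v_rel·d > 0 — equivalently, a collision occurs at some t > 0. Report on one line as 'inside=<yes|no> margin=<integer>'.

d = (0, -24),  |d|² = 576;  R = 8+4 = 12,  c = 576−12² = 432
v_rel = (6, 9),  |v_rel|² = 117;  v_rel·d = (6)·(0) + (9)·(-24) = -216
117·t² + 432·t + 432 = 0  ⇒  m = (-216)² − 117·432 = -3888
m = -3888 < 0,  v_rel·d = -216 < 0  ⇒  outside

inside=no margin=-3888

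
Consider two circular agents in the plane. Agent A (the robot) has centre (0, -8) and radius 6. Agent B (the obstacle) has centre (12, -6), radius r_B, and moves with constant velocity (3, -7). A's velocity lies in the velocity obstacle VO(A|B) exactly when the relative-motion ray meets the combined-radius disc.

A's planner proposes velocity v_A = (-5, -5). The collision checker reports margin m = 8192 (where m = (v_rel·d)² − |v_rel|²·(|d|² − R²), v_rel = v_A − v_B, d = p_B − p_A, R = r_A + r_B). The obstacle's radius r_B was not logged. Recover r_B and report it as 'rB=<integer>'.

m = 8192
d = (12, 2);  v_rel = (-8, 2),  |v_rel|² = 68
v_rel×d = (-8)·(2) − (2)·(12) = -40
since m = R²·68 − (-40)²:  R² = (1600 + 8192) / 68 = 144
R = √144 = 12  ⇒  r_B = 12 − 6 = 6

rB=6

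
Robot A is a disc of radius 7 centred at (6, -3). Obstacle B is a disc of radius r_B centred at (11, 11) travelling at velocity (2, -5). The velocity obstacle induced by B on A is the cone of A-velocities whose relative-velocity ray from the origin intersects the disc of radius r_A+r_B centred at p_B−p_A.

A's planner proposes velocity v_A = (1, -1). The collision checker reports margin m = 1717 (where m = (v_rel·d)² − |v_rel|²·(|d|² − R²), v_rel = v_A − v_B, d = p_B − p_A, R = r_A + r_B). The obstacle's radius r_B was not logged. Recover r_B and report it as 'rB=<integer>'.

m = 1717
d = (5, 14);  v_rel = (-1, 4),  |v_rel|² = 17
v_rel×d = (-1)·(14) − (4)·(5) = -34
since m = R²·17 − (-34)²:  R² = (1156 + 1717) / 17 = 169
R = √169 = 13  ⇒  r_B = 13 − 7 = 6

rB=6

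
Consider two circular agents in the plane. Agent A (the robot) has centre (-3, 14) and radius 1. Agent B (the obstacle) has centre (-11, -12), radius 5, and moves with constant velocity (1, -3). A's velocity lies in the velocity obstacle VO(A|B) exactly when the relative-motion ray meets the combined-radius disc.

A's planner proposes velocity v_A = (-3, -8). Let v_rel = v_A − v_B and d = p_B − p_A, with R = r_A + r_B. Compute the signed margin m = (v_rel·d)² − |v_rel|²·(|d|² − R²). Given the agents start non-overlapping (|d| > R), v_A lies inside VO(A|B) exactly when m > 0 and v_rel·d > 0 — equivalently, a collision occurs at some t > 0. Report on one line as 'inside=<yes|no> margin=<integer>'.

d = (-8, -26),  |d|² = 740;  R = 1+5 = 6,  c = 740−6² = 704
v_rel = (-4, -5),  |v_rel|² = 41;  v_rel·d = (-4)·(-8) + (-5)·(-26) = 162
41·t² − 324·t + 704 = 0  ⇒  m = 162² − 41·704 = -2620
m = -2620 < 0,  v_rel·d = 162 > 0  ⇒  outside

inside=no margin=-2620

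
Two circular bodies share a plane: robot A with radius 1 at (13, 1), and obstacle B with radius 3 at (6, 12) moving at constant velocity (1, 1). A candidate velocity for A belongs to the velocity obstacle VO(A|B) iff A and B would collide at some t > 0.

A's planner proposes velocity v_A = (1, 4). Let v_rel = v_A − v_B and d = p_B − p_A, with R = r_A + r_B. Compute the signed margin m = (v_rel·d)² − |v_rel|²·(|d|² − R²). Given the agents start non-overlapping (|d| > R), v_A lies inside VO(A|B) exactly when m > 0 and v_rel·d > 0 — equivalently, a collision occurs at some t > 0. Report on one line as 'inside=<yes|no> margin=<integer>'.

d = (-7, 11),  |d|² = 170;  R = 1+3 = 4,  c = 170−4² = 154
v_rel = (0, 3),  |v_rel|² = 9;  v_rel·d = (0)·(-7) + (3)·(11) = 33
9·t² − 66·t + 154 = 0  ⇒  m = 33² − 9·154 = -297
m = -297 < 0,  v_rel·d = 33 > 0  ⇒  outside

inside=no margin=-297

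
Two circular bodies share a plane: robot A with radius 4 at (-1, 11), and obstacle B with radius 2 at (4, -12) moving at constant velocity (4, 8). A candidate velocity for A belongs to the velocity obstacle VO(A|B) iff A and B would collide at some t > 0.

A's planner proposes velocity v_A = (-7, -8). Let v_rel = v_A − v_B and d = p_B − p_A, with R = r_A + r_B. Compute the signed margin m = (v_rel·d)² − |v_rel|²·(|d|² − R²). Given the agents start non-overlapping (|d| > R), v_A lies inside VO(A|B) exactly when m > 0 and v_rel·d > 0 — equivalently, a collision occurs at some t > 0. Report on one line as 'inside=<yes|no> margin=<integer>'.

d = (5, -23),  |d|² = 554;  R = 4+2 = 6,  c = 554−6² = 518
v_rel = (-11, -16),  |v_rel|² = 377;  v_rel·d = (-11)·(5) + (-16)·(-23) = 313
377·t² − 626·t + 518 = 0  ⇒  m = 313² − 377·518 = -97317
m = -97317 < 0,  v_rel·d = 313 > 0  ⇒  outside

inside=no margin=-97317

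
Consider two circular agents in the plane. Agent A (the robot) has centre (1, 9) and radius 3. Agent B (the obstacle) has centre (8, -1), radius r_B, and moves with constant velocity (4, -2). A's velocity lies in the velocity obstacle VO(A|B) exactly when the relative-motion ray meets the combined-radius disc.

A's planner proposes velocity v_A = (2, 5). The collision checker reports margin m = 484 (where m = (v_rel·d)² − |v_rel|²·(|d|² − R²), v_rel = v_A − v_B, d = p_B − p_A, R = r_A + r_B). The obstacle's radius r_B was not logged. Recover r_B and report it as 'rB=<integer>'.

m = 484
d = (7, -10);  v_rel = (-2, 7),  |v_rel|² = 53
v_rel×d = (-2)·(-10) − (7)·(7) = -29
since m = R²·53 − (-29)²:  R² = (841 + 484) / 53 = 25
R = √25 = 5  ⇒  r_B = 5 − 3 = 2

rB=2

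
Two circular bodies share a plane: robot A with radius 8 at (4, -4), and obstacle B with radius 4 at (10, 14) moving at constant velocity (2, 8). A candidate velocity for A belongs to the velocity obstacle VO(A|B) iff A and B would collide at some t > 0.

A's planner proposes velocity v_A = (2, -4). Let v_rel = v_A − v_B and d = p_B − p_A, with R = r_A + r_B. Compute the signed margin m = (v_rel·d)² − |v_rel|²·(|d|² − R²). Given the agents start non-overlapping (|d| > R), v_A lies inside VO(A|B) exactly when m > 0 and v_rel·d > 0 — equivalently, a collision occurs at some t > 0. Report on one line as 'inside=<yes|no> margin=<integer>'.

d = (6, 18),  |d|² = 360;  R = 8+4 = 12,  c = 360−12² = 216
v_rel = (0, -12),  |v_rel|² = 144;  v_rel·d = (0)·(6) + (-12)·(18) = -216
144·t² + 432·t + 216 = 0  ⇒  m = (-216)² − 144·216 = 15552
m = 15552 > 0,  v_rel·d = -216 < 0  ⇒  outside

inside=no margin=15552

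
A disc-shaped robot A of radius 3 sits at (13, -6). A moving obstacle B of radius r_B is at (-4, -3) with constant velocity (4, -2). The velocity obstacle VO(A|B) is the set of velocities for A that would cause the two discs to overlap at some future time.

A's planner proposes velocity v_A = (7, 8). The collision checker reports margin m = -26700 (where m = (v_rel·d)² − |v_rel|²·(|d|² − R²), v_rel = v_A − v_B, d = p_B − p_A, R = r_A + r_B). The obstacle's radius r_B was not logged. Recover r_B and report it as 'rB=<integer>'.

m = -26700
d = (-17, 3);  v_rel = (3, 10),  |v_rel|² = 109
v_rel×d = (3)·(3) − (10)·(-17) = 179
since m = R²·109 − 179²:  R² = (32041 + -26700) / 109 = 49
R = √49 = 7  ⇒  r_B = 7 − 3 = 4

rB=4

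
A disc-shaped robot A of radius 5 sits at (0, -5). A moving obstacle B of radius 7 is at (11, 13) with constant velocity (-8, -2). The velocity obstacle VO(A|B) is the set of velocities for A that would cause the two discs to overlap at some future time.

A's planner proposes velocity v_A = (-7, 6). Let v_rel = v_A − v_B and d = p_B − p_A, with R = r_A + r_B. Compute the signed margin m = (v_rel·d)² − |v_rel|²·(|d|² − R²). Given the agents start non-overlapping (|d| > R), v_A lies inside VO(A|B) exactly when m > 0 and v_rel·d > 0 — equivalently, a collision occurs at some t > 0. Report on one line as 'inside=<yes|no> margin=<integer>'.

d = (11, 18),  |d|² = 445;  R = 5+7 = 12,  c = 445−12² = 301
v_rel = (1, 8),  |v_rel|² = 65;  v_rel·d = (1)·(11) + (8)·(18) = 155
65·t² − 310·t + 301 = 0  ⇒  m = 155² − 65·301 = 4460
m = 4460 > 0,  v_rel·d = 155 > 0  ⇒  inside

inside=yes margin=4460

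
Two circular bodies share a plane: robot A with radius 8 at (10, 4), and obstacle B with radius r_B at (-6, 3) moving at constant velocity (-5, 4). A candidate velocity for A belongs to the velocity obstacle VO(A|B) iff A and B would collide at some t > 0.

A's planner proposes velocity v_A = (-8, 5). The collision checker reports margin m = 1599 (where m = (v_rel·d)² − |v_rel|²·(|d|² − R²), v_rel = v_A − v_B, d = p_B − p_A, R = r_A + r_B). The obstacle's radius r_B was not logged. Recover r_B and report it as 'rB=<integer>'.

m = 1599
d = (-16, -1);  v_rel = (-3, 1),  |v_rel|² = 10
v_rel×d = (-3)·(-1) − (1)·(-16) = 19
since m = R²·10 − 19²:  R² = (361 + 1599) / 10 = 196
R = √196 = 14  ⇒  r_B = 14 − 8 = 6

rB=6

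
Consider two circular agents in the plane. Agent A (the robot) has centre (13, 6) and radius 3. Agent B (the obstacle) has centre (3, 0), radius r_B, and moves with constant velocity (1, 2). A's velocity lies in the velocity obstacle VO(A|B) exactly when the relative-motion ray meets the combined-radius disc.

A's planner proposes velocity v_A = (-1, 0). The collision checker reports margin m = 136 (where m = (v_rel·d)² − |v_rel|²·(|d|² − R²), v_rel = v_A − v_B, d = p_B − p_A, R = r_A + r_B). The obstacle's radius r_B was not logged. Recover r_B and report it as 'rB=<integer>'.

m = 136
d = (-10, -6);  v_rel = (-2, -2),  |v_rel|² = 8
v_rel×d = (-2)·(-6) − (-2)·(-10) = -8
since m = R²·8 − (-8)²:  R² = (64 + 136) / 8 = 25
R = √25 = 5  ⇒  r_B = 5 − 3 = 2

rB=2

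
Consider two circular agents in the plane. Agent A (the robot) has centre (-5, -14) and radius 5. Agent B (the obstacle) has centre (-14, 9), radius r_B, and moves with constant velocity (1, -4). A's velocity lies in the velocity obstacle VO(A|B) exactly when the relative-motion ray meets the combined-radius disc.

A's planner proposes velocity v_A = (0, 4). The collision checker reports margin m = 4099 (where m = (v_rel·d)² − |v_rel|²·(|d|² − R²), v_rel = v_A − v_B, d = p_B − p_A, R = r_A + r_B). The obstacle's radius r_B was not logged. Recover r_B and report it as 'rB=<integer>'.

m = 4099
d = (-9, 23);  v_rel = (-1, 8),  |v_rel|² = 65
v_rel×d = (-1)·(23) − (8)·(-9) = 49
since m = R²·65 − 49²:  R² = (2401 + 4099) / 65 = 100
R = √100 = 10  ⇒  r_B = 10 − 5 = 5

rB=5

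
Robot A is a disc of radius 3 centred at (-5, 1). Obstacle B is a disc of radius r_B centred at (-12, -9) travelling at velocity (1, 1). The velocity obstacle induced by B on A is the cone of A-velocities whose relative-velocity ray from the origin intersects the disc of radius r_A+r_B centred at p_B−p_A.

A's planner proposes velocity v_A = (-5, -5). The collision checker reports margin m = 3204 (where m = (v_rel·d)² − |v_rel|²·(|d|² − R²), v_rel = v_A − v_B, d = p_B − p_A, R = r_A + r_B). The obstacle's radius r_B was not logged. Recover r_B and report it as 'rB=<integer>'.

m = 3204
d = (-7, -10);  v_rel = (-6, -6),  |v_rel|² = 72
v_rel×d = (-6)·(-10) − (-6)·(-7) = 18
since m = R²·72 − 18²:  R² = (324 + 3204) / 72 = 49
R = √49 = 7  ⇒  r_B = 7 − 3 = 4

rB=4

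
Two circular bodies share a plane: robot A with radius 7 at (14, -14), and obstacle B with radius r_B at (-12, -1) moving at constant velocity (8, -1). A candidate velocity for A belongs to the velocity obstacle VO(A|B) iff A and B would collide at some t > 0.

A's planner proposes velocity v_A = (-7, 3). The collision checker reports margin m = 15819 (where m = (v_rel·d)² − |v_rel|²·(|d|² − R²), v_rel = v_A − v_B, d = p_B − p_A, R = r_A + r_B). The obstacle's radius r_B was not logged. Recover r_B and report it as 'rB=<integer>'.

m = 15819
d = (-26, 13);  v_rel = (-15, 4),  |v_rel|² = 241
v_rel×d = (-15)·(13) − (4)·(-26) = -91
since m = R²·241 − (-91)²:  R² = (8281 + 15819) / 241 = 100
R = √100 = 10  ⇒  r_B = 10 − 7 = 3

rB=3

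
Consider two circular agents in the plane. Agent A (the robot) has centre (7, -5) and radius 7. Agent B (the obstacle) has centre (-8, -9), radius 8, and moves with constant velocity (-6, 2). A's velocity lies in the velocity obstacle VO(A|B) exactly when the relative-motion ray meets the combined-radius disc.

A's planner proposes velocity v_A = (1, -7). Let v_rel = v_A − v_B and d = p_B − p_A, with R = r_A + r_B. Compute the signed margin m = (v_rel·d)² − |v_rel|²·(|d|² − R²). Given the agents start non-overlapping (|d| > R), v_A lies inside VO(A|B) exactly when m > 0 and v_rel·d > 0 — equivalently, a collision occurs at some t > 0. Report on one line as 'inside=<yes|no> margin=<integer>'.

d = (-15, -4),  |d|² = 241;  R = 7+8 = 15,  c = 241−15² = 16
v_rel = (7, -9),  |v_rel|² = 130;  v_rel·d = (7)·(-15) + (-9)·(-4) = -69
130·t² + 138·t + 16 = 0  ⇒  m = (-69)² − 130·16 = 2681
m = 2681 > 0,  v_rel·d = -69 < 0  ⇒  outside

inside=no margin=2681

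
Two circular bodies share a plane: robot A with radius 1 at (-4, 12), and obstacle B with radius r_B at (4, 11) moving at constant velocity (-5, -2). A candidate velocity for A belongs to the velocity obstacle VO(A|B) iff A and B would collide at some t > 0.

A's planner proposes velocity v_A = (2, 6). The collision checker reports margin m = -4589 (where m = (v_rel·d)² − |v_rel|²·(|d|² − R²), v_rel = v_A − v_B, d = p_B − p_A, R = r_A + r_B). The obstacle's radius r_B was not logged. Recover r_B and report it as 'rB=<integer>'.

m = -4589
d = (8, -1);  v_rel = (7, 8),  |v_rel|² = 113
v_rel×d = (7)·(-1) − (8)·(8) = -71
since m = R²·113 − (-71)²:  R² = (5041 + -4589) / 113 = 4
R = √4 = 2  ⇒  r_B = 2 − 1 = 1

rB=1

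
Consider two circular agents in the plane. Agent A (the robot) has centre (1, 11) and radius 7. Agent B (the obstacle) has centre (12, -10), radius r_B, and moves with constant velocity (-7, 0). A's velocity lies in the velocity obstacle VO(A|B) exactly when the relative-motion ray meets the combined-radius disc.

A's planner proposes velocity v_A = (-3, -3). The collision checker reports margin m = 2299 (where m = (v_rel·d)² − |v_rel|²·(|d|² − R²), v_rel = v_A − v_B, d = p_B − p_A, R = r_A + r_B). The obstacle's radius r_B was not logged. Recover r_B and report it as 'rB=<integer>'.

m = 2299
d = (11, -21);  v_rel = (4, -3),  |v_rel|² = 25
v_rel×d = (4)·(-21) − (-3)·(11) = -51
since m = R²·25 − (-51)²:  R² = (2601 + 2299) / 25 = 196
R = √196 = 14  ⇒  r_B = 14 − 7 = 7

rB=7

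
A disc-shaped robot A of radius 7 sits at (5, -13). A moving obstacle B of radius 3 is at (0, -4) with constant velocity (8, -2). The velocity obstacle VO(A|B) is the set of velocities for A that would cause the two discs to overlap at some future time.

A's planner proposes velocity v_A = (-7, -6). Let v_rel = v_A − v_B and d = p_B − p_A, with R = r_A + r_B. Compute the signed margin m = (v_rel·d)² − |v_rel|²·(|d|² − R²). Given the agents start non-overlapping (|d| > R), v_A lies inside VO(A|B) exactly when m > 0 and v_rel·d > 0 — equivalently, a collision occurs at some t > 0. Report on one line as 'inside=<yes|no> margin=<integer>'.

d = (-5, 9),  |d|² = 106;  R = 7+3 = 10,  c = 106−10² = 6
v_rel = (-15, -4),  |v_rel|² = 241;  v_rel·d = (-15)·(-5) + (-4)·(9) = 39
241·t² − 78·t + 6 = 0  ⇒  m = 39² − 241·6 = 75
m = 75 > 0,  v_rel·d = 39 > 0  ⇒  inside

inside=yes margin=75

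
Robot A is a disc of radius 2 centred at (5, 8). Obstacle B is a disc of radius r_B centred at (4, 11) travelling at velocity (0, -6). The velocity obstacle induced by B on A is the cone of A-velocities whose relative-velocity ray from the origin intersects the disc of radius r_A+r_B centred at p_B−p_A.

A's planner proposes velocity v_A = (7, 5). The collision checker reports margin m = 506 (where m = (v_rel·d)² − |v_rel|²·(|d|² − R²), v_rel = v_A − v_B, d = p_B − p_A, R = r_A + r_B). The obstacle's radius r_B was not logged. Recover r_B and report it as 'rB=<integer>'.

m = 506
d = (-1, 3);  v_rel = (7, 11),  |v_rel|² = 170
v_rel×d = (7)·(3) − (11)·(-1) = 32
since m = R²·170 − 32²:  R² = (1024 + 506) / 170 = 9
R = √9 = 3  ⇒  r_B = 3 − 2 = 1

rB=1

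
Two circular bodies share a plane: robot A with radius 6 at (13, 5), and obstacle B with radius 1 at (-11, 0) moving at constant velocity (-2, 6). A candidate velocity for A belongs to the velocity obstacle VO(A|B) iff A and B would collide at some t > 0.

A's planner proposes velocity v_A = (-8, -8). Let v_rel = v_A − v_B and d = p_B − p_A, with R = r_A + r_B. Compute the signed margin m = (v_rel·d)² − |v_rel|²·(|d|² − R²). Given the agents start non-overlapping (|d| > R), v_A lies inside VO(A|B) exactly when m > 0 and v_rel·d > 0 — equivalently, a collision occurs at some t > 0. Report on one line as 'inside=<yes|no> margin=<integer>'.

d = (-24, -5),  |d|² = 601;  R = 6+1 = 7,  c = 601−7² = 552
v_rel = (-6, -14),  |v_rel|² = 232;  v_rel·d = (-6)·(-24) + (-14)·(-5) = 214
232·t² − 428·t + 552 = 0  ⇒  m = 214² − 232·552 = -82268
m = -82268 < 0,  v_rel·d = 214 > 0  ⇒  outside

inside=no margin=-82268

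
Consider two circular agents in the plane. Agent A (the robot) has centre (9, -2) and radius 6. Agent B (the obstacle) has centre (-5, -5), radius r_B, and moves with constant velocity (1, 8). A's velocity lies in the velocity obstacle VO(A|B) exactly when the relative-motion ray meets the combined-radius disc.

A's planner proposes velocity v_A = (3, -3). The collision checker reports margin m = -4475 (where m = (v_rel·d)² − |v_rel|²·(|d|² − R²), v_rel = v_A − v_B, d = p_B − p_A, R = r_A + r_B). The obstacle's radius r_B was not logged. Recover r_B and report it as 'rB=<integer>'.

m = -4475
d = (-14, -3);  v_rel = (2, -11),  |v_rel|² = 125
v_rel×d = (2)·(-3) − (-11)·(-14) = -160
since m = R²·125 − (-160)²:  R² = (25600 + -4475) / 125 = 169
R = √169 = 13  ⇒  r_B = 13 − 6 = 7

rB=7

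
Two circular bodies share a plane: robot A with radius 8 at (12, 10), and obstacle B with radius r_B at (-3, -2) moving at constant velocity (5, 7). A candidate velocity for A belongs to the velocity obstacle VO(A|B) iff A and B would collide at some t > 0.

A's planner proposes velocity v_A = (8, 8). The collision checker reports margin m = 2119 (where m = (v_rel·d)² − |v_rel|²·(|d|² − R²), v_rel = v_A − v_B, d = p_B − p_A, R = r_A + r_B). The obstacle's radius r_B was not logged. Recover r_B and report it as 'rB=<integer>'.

m = 2119
d = (-15, -12);  v_rel = (3, 1),  |v_rel|² = 10
v_rel×d = (3)·(-12) − (1)·(-15) = -21
since m = R²·10 − (-21)²:  R² = (441 + 2119) / 10 = 256
R = √256 = 16  ⇒  r_B = 16 − 8 = 8

rB=8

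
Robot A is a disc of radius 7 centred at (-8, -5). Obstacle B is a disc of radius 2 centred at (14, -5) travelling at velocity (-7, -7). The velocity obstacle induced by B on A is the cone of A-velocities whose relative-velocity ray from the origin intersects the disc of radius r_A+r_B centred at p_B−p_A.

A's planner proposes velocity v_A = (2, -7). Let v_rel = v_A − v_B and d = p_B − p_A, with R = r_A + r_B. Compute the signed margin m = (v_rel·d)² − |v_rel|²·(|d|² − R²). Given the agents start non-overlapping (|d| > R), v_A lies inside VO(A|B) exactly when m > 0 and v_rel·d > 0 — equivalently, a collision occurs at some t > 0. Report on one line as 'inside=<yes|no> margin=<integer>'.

d = (22, 0),  |d|² = 484;  R = 7+2 = 9,  c = 484−9² = 403
v_rel = (9, 0),  |v_rel|² = 81;  v_rel·d = (9)·(22) + (0)·(0) = 198
81·t² − 396·t + 403 = 0  ⇒  m = 198² − 81·403 = 6561
m = 6561 > 0,  v_rel·d = 198 > 0  ⇒  inside

inside=yes margin=6561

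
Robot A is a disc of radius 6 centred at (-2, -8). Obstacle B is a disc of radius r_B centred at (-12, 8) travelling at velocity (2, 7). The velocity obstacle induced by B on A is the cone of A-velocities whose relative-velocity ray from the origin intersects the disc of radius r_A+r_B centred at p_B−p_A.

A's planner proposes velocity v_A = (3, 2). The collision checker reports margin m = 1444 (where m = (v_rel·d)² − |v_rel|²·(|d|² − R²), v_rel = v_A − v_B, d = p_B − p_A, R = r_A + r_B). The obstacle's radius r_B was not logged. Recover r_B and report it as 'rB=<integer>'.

m = 1444
d = (-10, 16);  v_rel = (1, -5),  |v_rel|² = 26
v_rel×d = (1)·(16) − (-5)·(-10) = -34
since m = R²·26 − (-34)²:  R² = (1156 + 1444) / 26 = 100
R = √100 = 10  ⇒  r_B = 10 − 6 = 4

rB=4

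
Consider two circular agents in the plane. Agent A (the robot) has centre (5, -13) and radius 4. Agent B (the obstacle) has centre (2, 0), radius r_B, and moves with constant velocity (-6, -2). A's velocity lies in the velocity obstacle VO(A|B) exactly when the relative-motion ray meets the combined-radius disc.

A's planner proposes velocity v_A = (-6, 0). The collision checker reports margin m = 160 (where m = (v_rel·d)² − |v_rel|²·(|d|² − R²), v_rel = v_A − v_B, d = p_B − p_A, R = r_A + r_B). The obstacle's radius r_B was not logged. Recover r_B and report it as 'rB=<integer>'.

m = 160
d = (-3, 13);  v_rel = (0, 2),  |v_rel|² = 4
v_rel×d = (0)·(13) − (2)·(-3) = 6
since m = R²·4 − 6²:  R² = (36 + 160) / 4 = 49
R = √49 = 7  ⇒  r_B = 7 − 4 = 3

rB=3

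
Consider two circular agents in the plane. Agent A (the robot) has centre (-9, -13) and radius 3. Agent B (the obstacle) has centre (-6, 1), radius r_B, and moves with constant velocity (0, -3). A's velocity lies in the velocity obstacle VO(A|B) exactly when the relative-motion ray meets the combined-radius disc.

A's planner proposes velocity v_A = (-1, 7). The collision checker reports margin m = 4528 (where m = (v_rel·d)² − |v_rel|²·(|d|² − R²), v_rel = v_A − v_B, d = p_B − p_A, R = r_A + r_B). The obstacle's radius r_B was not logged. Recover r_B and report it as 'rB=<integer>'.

m = 4528
d = (3, 14);  v_rel = (-1, 10),  |v_rel|² = 101
v_rel×d = (-1)·(14) − (10)·(3) = -44
since m = R²·101 − (-44)²:  R² = (1936 + 4528) / 101 = 64
R = √64 = 8  ⇒  r_B = 8 − 3 = 5

rB=5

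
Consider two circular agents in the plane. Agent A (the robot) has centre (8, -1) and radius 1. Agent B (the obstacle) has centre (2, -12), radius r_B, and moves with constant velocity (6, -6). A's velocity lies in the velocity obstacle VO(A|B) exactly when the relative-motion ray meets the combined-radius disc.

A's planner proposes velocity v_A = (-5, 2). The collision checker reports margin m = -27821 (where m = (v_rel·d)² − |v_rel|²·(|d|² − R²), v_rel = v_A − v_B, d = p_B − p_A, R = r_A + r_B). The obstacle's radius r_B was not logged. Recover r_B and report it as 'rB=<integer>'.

m = -27821
d = (-6, -11);  v_rel = (-11, 8),  |v_rel|² = 185
v_rel×d = (-11)·(-11) − (8)·(-6) = 169
since m = R²·185 − 169²:  R² = (28561 + -27821) / 185 = 4
R = √4 = 2  ⇒  r_B = 2 − 1 = 1

rB=1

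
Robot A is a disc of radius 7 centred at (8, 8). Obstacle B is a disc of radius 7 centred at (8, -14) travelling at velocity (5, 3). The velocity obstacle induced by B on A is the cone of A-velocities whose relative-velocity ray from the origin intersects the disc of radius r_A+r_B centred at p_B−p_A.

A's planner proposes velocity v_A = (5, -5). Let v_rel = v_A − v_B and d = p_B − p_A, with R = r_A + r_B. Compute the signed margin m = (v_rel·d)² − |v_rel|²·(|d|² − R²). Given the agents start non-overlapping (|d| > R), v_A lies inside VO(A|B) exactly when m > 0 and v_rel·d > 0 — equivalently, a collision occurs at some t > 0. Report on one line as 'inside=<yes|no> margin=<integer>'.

d = (0, -22),  |d|² = 484;  R = 7+7 = 14,  c = 484−14² = 288
v_rel = (0, -8),  |v_rel|² = 64;  v_rel·d = (0)·(0) + (-8)·(-22) = 176
64·t² − 352·t + 288 = 0  ⇒  m = 176² − 64·288 = 12544
m = 12544 > 0,  v_rel·d = 176 > 0  ⇒  inside

inside=yes margin=12544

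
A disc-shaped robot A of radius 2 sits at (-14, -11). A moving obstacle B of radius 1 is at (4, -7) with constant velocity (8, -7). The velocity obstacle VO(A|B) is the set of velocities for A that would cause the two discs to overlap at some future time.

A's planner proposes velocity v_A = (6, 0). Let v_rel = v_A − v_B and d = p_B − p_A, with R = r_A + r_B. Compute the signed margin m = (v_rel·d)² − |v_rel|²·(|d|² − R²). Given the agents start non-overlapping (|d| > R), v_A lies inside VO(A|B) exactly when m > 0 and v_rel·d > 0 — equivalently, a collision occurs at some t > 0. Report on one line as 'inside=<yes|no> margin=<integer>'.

d = (18, 4),  |d|² = 340;  R = 2+1 = 3,  c = 340−3² = 331
v_rel = (-2, 7),  |v_rel|² = 53;  v_rel·d = (-2)·(18) + (7)·(4) = -8
53·t² + 16·t + 331 = 0  ⇒  m = (-8)² − 53·331 = -17479
m = -17479 < 0,  v_rel·d = -8 < 0  ⇒  outside

inside=no margin=-17479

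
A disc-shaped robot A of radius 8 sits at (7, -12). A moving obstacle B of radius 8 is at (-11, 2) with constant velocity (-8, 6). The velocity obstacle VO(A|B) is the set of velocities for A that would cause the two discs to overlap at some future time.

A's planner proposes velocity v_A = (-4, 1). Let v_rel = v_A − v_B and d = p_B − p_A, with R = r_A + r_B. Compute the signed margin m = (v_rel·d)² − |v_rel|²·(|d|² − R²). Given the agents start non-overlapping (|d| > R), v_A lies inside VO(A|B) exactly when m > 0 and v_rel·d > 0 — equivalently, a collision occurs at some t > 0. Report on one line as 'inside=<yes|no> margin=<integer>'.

d = (-18, 14),  |d|² = 520;  R = 8+8 = 16,  c = 520−16² = 264
v_rel = (4, -5),  |v_rel|² = 41;  v_rel·d = (4)·(-18) + (-5)·(14) = -142
41·t² + 284·t + 264 = 0  ⇒  m = (-142)² − 41·264 = 9340
m = 9340 > 0,  v_rel·d = -142 < 0  ⇒  outside

inside=no margin=9340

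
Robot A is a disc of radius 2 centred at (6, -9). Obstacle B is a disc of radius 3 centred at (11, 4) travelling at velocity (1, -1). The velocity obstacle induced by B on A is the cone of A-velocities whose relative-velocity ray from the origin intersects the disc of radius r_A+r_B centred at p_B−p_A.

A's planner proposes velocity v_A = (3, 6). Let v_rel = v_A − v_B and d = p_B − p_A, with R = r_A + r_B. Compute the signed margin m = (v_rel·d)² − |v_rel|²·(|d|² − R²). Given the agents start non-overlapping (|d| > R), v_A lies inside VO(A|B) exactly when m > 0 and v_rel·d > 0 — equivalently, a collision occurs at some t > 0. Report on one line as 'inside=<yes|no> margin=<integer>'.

d = (5, 13),  |d|² = 194;  R = 2+3 = 5,  c = 194−5² = 169
v_rel = (2, 7),  |v_rel|² = 53;  v_rel·d = (2)·(5) + (7)·(13) = 101
53·t² − 202·t + 169 = 0  ⇒  m = 101² − 53·169 = 1244
m = 1244 > 0,  v_rel·d = 101 > 0  ⇒  inside

inside=yes margin=1244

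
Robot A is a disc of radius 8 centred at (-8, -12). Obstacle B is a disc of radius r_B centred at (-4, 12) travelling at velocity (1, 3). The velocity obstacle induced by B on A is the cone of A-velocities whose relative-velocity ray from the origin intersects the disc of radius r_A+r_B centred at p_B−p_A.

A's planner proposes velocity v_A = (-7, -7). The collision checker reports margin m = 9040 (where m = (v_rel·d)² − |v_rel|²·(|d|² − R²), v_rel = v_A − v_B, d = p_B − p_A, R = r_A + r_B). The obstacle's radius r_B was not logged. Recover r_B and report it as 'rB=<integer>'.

m = 9040
d = (4, 24);  v_rel = (-8, -10),  |v_rel|² = 164
v_rel×d = (-8)·(24) − (-10)·(4) = -152
since m = R²·164 − (-152)²:  R² = (23104 + 9040) / 164 = 196
R = √196 = 14  ⇒  r_B = 14 − 8 = 6

rB=6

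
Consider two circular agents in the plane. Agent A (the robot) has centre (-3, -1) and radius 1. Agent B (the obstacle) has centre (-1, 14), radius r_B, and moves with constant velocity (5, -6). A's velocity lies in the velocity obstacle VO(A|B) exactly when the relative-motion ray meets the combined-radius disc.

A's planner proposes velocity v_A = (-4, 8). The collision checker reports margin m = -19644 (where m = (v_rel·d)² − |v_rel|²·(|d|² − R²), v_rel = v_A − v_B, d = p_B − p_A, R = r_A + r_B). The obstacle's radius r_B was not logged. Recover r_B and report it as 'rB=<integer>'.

m = -19644
d = (2, 15);  v_rel = (-9, 14),  |v_rel|² = 277
v_rel×d = (-9)·(15) − (14)·(2) = -163
since m = R²·277 − (-163)²:  R² = (26569 + -19644) / 277 = 25
R = √25 = 5  ⇒  r_B = 5 − 1 = 4

rB=4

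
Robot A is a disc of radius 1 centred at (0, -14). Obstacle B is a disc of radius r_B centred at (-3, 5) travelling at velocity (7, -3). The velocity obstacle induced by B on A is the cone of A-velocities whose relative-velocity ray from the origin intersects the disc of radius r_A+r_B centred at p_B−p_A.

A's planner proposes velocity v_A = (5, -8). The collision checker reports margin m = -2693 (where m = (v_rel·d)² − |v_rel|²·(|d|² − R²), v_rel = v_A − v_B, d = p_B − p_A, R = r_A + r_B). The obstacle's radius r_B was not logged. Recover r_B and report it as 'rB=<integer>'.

m = -2693
d = (-3, 19);  v_rel = (-2, -5),  |v_rel|² = 29
v_rel×d = (-2)·(19) − (-5)·(-3) = -53
since m = R²·29 − (-53)²:  R² = (2809 + -2693) / 29 = 4
R = √4 = 2  ⇒  r_B = 2 − 1 = 1

rB=1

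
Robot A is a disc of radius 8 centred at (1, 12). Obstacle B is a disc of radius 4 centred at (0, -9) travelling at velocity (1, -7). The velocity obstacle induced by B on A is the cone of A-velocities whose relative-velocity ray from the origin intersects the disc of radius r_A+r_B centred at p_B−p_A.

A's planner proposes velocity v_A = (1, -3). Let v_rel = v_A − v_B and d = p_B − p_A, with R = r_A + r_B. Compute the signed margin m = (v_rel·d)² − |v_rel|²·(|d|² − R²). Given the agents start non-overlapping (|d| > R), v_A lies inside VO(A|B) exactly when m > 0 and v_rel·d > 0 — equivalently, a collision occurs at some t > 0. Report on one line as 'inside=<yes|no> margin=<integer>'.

d = (-1, -21),  |d|² = 442;  R = 8+4 = 12,  c = 442−12² = 298
v_rel = (0, 4),  |v_rel|² = 16;  v_rel·d = (0)·(-1) + (4)·(-21) = -84
16·t² + 168·t + 298 = 0  ⇒  m = (-84)² − 16·298 = 2288
m = 2288 > 0,  v_rel·d = -84 < 0  ⇒  outside

inside=no margin=2288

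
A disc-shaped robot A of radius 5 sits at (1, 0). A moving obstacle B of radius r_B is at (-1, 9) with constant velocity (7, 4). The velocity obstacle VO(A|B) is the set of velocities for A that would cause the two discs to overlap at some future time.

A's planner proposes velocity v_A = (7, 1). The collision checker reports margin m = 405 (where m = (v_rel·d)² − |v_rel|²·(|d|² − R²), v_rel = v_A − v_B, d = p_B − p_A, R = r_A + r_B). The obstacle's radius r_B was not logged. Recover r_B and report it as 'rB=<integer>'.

m = 405
d = (-2, 9);  v_rel = (0, -3),  |v_rel|² = 9
v_rel×d = (0)·(9) − (-3)·(-2) = -6
since m = R²·9 − (-6)²:  R² = (36 + 405) / 9 = 49
R = √49 = 7  ⇒  r_B = 7 − 5 = 2

rB=2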